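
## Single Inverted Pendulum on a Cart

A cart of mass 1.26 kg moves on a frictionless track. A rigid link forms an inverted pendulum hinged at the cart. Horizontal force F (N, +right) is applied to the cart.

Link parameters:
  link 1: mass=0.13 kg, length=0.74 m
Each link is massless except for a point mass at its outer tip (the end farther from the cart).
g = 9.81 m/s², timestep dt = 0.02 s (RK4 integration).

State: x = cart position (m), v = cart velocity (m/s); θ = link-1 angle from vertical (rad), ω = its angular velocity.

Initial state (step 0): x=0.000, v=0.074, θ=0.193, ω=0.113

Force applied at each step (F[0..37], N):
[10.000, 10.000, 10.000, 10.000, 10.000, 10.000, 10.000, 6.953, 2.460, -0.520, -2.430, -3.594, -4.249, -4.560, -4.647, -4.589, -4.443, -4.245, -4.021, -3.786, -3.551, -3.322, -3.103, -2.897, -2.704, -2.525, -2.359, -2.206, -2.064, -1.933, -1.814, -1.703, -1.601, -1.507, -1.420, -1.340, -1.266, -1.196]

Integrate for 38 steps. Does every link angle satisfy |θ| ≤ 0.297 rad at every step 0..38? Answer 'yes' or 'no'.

Answer: yes

Derivation:
apply F[0]=+10.000 → step 1: x=0.003, v=0.228, θ=0.194, ω=-0.041
apply F[1]=+10.000 → step 2: x=0.009, v=0.383, θ=0.191, ω=-0.195
apply F[2]=+10.000 → step 3: x=0.018, v=0.537, θ=0.186, ω=-0.350
apply F[3]=+10.000 → step 4: x=0.031, v=0.692, θ=0.177, ω=-0.507
apply F[4]=+10.000 → step 5: x=0.046, v=0.847, θ=0.166, ω=-0.668
apply F[5]=+10.000 → step 6: x=0.064, v=1.002, θ=0.151, ω=-0.834
apply F[6]=+10.000 → step 7: x=0.086, v=1.158, θ=0.132, ω=-1.005
apply F[7]=+6.953 → step 8: x=0.110, v=1.266, θ=0.111, ω=-1.117
apply F[8]=+2.460 → step 9: x=0.136, v=1.303, θ=0.088, ω=-1.141
apply F[9]=-0.520 → step 10: x=0.162, v=1.293, θ=0.066, ω=-1.107
apply F[10]=-2.430 → step 11: x=0.187, v=1.254, θ=0.045, ω=-1.039
apply F[11]=-3.594 → step 12: x=0.212, v=1.196, θ=0.025, ω=-0.952
apply F[12]=-4.249 → step 13: x=0.235, v=1.128, θ=0.007, ω=-0.857
apply F[13]=-4.560 → step 14: x=0.257, v=1.056, θ=-0.010, ω=-0.759
apply F[14]=-4.647 → step 15: x=0.277, v=0.983, θ=-0.024, ω=-0.665
apply F[15]=-4.589 → step 16: x=0.296, v=0.910, θ=-0.036, ω=-0.575
apply F[16]=-4.443 → step 17: x=0.314, v=0.841, θ=-0.047, ω=-0.492
apply F[17]=-4.245 → step 18: x=0.330, v=0.774, θ=-0.056, ω=-0.416
apply F[18]=-4.021 → step 19: x=0.345, v=0.712, θ=-0.064, ω=-0.348
apply F[19]=-3.786 → step 20: x=0.358, v=0.653, θ=-0.070, ω=-0.286
apply F[20]=-3.551 → step 21: x=0.371, v=0.598, θ=-0.075, ω=-0.232
apply F[21]=-3.322 → step 22: x=0.382, v=0.547, θ=-0.079, ω=-0.183
apply F[22]=-3.103 → step 23: x=0.393, v=0.499, θ=-0.083, ω=-0.140
apply F[23]=-2.897 → step 24: x=0.402, v=0.455, θ=-0.085, ω=-0.103
apply F[24]=-2.704 → step 25: x=0.411, v=0.414, θ=-0.087, ω=-0.070
apply F[25]=-2.525 → step 26: x=0.419, v=0.376, θ=-0.088, ω=-0.042
apply F[26]=-2.359 → step 27: x=0.426, v=0.340, θ=-0.088, ω=-0.017
apply F[27]=-2.206 → step 28: x=0.433, v=0.307, θ=-0.089, ω=0.004
apply F[28]=-2.064 → step 29: x=0.438, v=0.276, θ=-0.088, ω=0.022
apply F[29]=-1.933 → step 30: x=0.444, v=0.247, θ=-0.088, ω=0.038
apply F[30]=-1.814 → step 31: x=0.448, v=0.220, θ=-0.087, ω=0.051
apply F[31]=-1.703 → step 32: x=0.453, v=0.195, θ=-0.086, ω=0.062
apply F[32]=-1.601 → step 33: x=0.456, v=0.171, θ=-0.084, ω=0.072
apply F[33]=-1.507 → step 34: x=0.459, v=0.149, θ=-0.083, ω=0.079
apply F[34]=-1.420 → step 35: x=0.462, v=0.128, θ=-0.081, ω=0.086
apply F[35]=-1.340 → step 36: x=0.465, v=0.108, θ=-0.079, ω=0.091
apply F[36]=-1.266 → step 37: x=0.466, v=0.090, θ=-0.078, ω=0.095
apply F[37]=-1.196 → step 38: x=0.468, v=0.072, θ=-0.076, ω=0.098
Max |angle| over trajectory = 0.194 rad; bound = 0.297 → within bound.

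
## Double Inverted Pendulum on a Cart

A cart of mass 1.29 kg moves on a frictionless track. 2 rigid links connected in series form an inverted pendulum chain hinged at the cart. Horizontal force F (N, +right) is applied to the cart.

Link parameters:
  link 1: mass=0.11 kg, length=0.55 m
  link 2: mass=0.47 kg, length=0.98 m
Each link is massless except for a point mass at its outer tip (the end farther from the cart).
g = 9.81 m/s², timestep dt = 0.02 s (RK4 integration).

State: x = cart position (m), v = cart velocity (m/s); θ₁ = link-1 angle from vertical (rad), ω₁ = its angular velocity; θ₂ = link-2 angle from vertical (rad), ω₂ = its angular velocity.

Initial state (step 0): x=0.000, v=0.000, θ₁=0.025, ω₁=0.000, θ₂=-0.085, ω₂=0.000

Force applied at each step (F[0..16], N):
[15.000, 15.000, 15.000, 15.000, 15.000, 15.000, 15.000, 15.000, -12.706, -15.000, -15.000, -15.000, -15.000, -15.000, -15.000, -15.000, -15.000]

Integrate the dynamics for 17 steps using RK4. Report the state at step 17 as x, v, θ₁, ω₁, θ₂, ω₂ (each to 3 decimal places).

Answer: x=0.322, v=0.039, θ₁=-0.593, ω₁=-2.818, θ₂=-0.142, ω₂=0.919

Derivation:
apply F[0]=+15.000 → step 1: x=0.002, v=0.230, θ₁=0.023, ω₁=-0.249, θ₂=-0.086, ω₂=-0.113
apply F[1]=+15.000 → step 2: x=0.009, v=0.461, θ₁=0.015, ω₁=-0.506, θ₂=-0.089, ω₂=-0.221
apply F[2]=+15.000 → step 3: x=0.021, v=0.693, θ₁=0.002, ω₁=-0.780, θ₂=-0.095, ω₂=-0.322
apply F[3]=+15.000 → step 4: x=0.037, v=0.926, θ₁=-0.016, ω₁=-1.081, θ₂=-0.102, ω₂=-0.409
apply F[4]=+15.000 → step 5: x=0.058, v=1.161, θ₁=-0.041, ω₁=-1.418, θ₂=-0.111, ω₂=-0.478
apply F[5]=+15.000 → step 6: x=0.083, v=1.397, θ₁=-0.073, ω₁=-1.799, θ₂=-0.121, ω₂=-0.526
apply F[6]=+15.000 → step 7: x=0.114, v=1.635, θ₁=-0.114, ω₁=-2.230, θ₂=-0.132, ω₂=-0.548
apply F[7]=+15.000 → step 8: x=0.149, v=1.873, θ₁=-0.163, ω₁=-2.707, θ₂=-0.143, ω₂=-0.549
apply F[8]=-12.706 → step 9: x=0.184, v=1.688, θ₁=-0.215, ω₁=-2.491, θ₂=-0.154, ω₂=-0.516
apply F[9]=-15.000 → step 10: x=0.216, v=1.474, θ₁=-0.263, ω₁=-2.302, θ₂=-0.163, ω₂=-0.443
apply F[10]=-15.000 → step 11: x=0.243, v=1.264, θ₁=-0.307, ω₁=-2.198, θ₂=-0.171, ω₂=-0.330
apply F[11]=-15.000 → step 12: x=0.267, v=1.058, θ₁=-0.351, ω₁=-2.172, θ₂=-0.176, ω₂=-0.180
apply F[12]=-15.000 → step 13: x=0.286, v=0.854, θ₁=-0.395, ω₁=-2.216, θ₂=-0.178, ω₂=0.004
apply F[13]=-15.000 → step 14: x=0.301, v=0.651, θ₁=-0.440, ω₁=-2.319, θ₂=-0.176, ω₂=0.214
apply F[14]=-15.000 → step 15: x=0.312, v=0.449, θ₁=-0.488, ω₁=-2.466, θ₂=-0.169, ω₂=0.444
apply F[15]=-15.000 → step 16: x=0.319, v=0.245, θ₁=-0.539, ω₁=-2.638, θ₂=-0.158, ω₂=0.682
apply F[16]=-15.000 → step 17: x=0.322, v=0.039, θ₁=-0.593, ω₁=-2.818, θ₂=-0.142, ω₂=0.919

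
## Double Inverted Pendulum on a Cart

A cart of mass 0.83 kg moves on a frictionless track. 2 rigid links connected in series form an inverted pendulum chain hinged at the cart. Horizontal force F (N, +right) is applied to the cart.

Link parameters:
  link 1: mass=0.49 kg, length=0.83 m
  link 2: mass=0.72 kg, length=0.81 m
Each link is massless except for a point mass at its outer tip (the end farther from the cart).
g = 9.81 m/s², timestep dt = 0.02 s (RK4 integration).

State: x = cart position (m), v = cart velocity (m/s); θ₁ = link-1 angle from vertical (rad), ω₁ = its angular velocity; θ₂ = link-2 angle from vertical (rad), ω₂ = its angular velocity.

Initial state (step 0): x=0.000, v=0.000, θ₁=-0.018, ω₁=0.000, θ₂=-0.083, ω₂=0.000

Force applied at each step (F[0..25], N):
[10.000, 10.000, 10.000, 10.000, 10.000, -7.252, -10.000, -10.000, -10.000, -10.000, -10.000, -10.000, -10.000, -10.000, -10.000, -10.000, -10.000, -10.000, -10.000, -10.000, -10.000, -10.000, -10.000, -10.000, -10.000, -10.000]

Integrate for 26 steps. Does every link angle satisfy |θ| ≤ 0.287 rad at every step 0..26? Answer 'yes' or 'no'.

apply F[0]=+10.000 → step 1: x=0.002, v=0.246, θ₁=-0.021, ω₁=-0.280, θ₂=-0.083, ω₂=-0.037
apply F[1]=+10.000 → step 2: x=0.010, v=0.494, θ₁=-0.029, ω₁=-0.564, θ₂=-0.084, ω₂=-0.071
apply F[2]=+10.000 → step 3: x=0.022, v=0.744, θ₁=-0.043, ω₁=-0.858, θ₂=-0.086, ω₂=-0.098
apply F[3]=+10.000 → step 4: x=0.040, v=0.998, θ₁=-0.064, ω₁=-1.166, θ₂=-0.088, ω₂=-0.115
apply F[4]=+10.000 → step 5: x=0.062, v=1.255, θ₁=-0.090, ω₁=-1.489, θ₂=-0.091, ω₂=-0.121
apply F[5]=-7.252 → step 6: x=0.086, v=1.107, θ₁=-0.118, ω₁=-1.341, θ₂=-0.093, ω₂=-0.114
apply F[6]=-10.000 → step 7: x=0.106, v=0.903, θ₁=-0.143, ω₁=-1.141, θ₂=-0.095, ω₂=-0.092
apply F[7]=-10.000 → step 8: x=0.122, v=0.708, θ₁=-0.164, ω₁=-0.966, θ₂=-0.097, ω₂=-0.056
apply F[8]=-10.000 → step 9: x=0.134, v=0.520, θ₁=-0.182, ω₁=-0.812, θ₂=-0.097, ω₂=-0.007
apply F[9]=-10.000 → step 10: x=0.143, v=0.338, θ₁=-0.197, ω₁=-0.677, θ₂=-0.097, ω₂=0.054
apply F[10]=-10.000 → step 11: x=0.148, v=0.161, θ₁=-0.209, ω₁=-0.557, θ₂=-0.095, ω₂=0.125
apply F[11]=-10.000 → step 12: x=0.149, v=-0.011, θ₁=-0.219, ω₁=-0.450, θ₂=-0.092, ω₂=0.205
apply F[12]=-10.000 → step 13: x=0.147, v=-0.181, θ₁=-0.227, ω₁=-0.354, θ₂=-0.087, ω₂=0.295
apply F[13]=-10.000 → step 14: x=0.142, v=-0.349, θ₁=-0.233, ω₁=-0.267, θ₂=-0.080, ω₂=0.393
apply F[14]=-10.000 → step 15: x=0.133, v=-0.516, θ₁=-0.238, ω₁=-0.188, θ₂=-0.071, ω₂=0.499
apply F[15]=-10.000 → step 16: x=0.121, v=-0.682, θ₁=-0.241, ω₁=-0.115, θ₂=-0.060, ω₂=0.614
apply F[16]=-10.000 → step 17: x=0.106, v=-0.848, θ₁=-0.243, ω₁=-0.046, θ₂=-0.046, ω₂=0.737
apply F[17]=-10.000 → step 18: x=0.088, v=-1.014, θ₁=-0.243, ω₁=0.019, θ₂=-0.030, ω₂=0.868
apply F[18]=-10.000 → step 19: x=0.066, v=-1.183, θ₁=-0.242, ω₁=0.082, θ₂=-0.012, ω₂=1.007
apply F[19]=-10.000 → step 20: x=0.040, v=-1.353, θ₁=-0.240, ω₁=0.145, θ₂=0.010, ω₂=1.154
apply F[20]=-10.000 → step 21: x=0.011, v=-1.526, θ₁=-0.236, ω₁=0.210, θ₂=0.035, ω₂=1.309
apply F[21]=-10.000 → step 22: x=-0.021, v=-1.702, θ₁=-0.231, ω₁=0.278, θ₂=0.062, ω₂=1.471
apply F[22]=-10.000 → step 23: x=-0.057, v=-1.883, θ₁=-0.225, ω₁=0.351, θ₂=0.093, ω₂=1.639
apply F[23]=-10.000 → step 24: x=-0.096, v=-2.068, θ₁=-0.217, ω₁=0.433, θ₂=0.128, ω₂=1.813
apply F[24]=-10.000 → step 25: x=-0.139, v=-2.258, θ₁=-0.207, ω₁=0.526, θ₂=0.166, ω₂=1.990
apply F[25]=-10.000 → step 26: x=-0.187, v=-2.454, θ₁=-0.196, ω₁=0.632, θ₂=0.208, ω₂=2.168
Max |angle| over trajectory = 0.243 rad; bound = 0.287 → within bound.

Answer: yes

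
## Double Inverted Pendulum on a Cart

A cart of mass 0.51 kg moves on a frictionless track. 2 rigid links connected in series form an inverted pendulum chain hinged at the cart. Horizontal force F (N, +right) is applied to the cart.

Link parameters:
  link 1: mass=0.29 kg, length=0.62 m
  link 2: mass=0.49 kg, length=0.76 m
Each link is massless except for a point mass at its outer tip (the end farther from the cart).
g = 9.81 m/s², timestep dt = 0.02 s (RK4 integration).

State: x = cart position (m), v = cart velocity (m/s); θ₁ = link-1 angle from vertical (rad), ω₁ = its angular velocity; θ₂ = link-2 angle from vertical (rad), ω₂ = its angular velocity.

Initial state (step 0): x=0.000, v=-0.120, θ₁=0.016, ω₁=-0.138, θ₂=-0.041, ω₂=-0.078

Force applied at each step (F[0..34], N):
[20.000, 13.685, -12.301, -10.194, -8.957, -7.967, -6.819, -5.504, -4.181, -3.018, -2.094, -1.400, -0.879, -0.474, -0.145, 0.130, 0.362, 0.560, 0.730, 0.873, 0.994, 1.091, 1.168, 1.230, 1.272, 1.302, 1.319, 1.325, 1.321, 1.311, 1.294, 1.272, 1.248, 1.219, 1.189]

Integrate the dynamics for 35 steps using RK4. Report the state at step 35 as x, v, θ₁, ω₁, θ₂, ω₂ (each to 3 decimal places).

apply F[0]=+20.000 → step 1: x=0.005, v=0.661, θ₁=0.001, ω₁=-1.366, θ₂=-0.043, ω₂=-0.114
apply F[1]=+13.685 → step 2: x=0.024, v=1.201, θ₁=-0.035, ω₁=-2.230, θ₂=-0.045, ω₂=-0.130
apply F[2]=-12.301 → step 3: x=0.043, v=0.734, θ₁=-0.072, ω₁=-1.499, θ₂=-0.048, ω₂=-0.124
apply F[3]=-10.194 → step 4: x=0.054, v=0.361, θ₁=-0.097, ω₁=-0.948, θ₂=-0.050, ω₂=-0.098
apply F[4]=-8.957 → step 5: x=0.058, v=0.045, θ₁=-0.111, ω₁=-0.506, θ₂=-0.052, ω₂=-0.056
apply F[5]=-7.967 → step 6: x=0.056, v=-0.228, θ₁=-0.117, ω₁=-0.142, θ₂=-0.052, ω₂=-0.006
apply F[6]=-6.819 → step 7: x=0.050, v=-0.456, θ₁=-0.117, ω₁=0.146, θ₂=-0.052, ω₂=0.045
apply F[7]=-5.504 → step 8: x=0.039, v=-0.635, θ₁=-0.112, ω₁=0.359, θ₂=-0.051, ω₂=0.093
apply F[8]=-4.181 → step 9: x=0.025, v=-0.765, θ₁=-0.104, ω₁=0.500, θ₂=-0.048, ω₂=0.135
apply F[9]=-3.018 → step 10: x=0.009, v=-0.853, θ₁=-0.093, ω₁=0.583, θ₂=-0.045, ω₂=0.172
apply F[10]=-2.094 → step 11: x=-0.009, v=-0.909, θ₁=-0.081, ω₁=0.623, θ₂=-0.042, ω₂=0.202
apply F[11]=-1.400 → step 12: x=-0.028, v=-0.942, θ₁=-0.068, ω₁=0.633, θ₂=-0.037, ω₂=0.226
apply F[12]=-0.879 → step 13: x=-0.047, v=-0.958, θ₁=-0.056, ω₁=0.626, θ₂=-0.033, ω₂=0.244
apply F[13]=-0.474 → step 14: x=-0.066, v=-0.962, θ₁=-0.044, ω₁=0.607, θ₂=-0.028, ω₂=0.257
apply F[14]=-0.145 → step 15: x=-0.085, v=-0.957, θ₁=-0.032, ω₁=0.580, θ₂=-0.022, ω₂=0.266
apply F[15]=+0.130 → step 16: x=-0.104, v=-0.944, θ₁=-0.020, ω₁=0.548, θ₂=-0.017, ω₂=0.270
apply F[16]=+0.362 → step 17: x=-0.123, v=-0.926, θ₁=-0.010, ω₁=0.512, θ₂=-0.012, ω₂=0.271
apply F[17]=+0.560 → step 18: x=-0.141, v=-0.902, θ₁=-0.000, ω₁=0.475, θ₂=-0.006, ω₂=0.268
apply F[18]=+0.730 → step 19: x=-0.159, v=-0.875, θ₁=0.009, ω₁=0.437, θ₂=-0.001, ω₂=0.263
apply F[19]=+0.873 → step 20: x=-0.176, v=-0.845, θ₁=0.017, ω₁=0.398, θ₂=0.004, ω₂=0.255
apply F[20]=+0.994 → step 21: x=-0.192, v=-0.812, θ₁=0.025, ω₁=0.360, θ₂=0.009, ω₂=0.245
apply F[21]=+1.091 → step 22: x=-0.208, v=-0.778, θ₁=0.032, ω₁=0.322, θ₂=0.014, ω₂=0.233
apply F[22]=+1.168 → step 23: x=-0.224, v=-0.743, θ₁=0.038, ω₁=0.286, θ₂=0.019, ω₂=0.221
apply F[23]=+1.230 → step 24: x=-0.238, v=-0.706, θ₁=0.043, ω₁=0.252, θ₂=0.023, ω₂=0.207
apply F[24]=+1.272 → step 25: x=-0.252, v=-0.670, θ₁=0.048, ω₁=0.219, θ₂=0.027, ω₂=0.193
apply F[25]=+1.302 → step 26: x=-0.265, v=-0.634, θ₁=0.052, ω₁=0.188, θ₂=0.031, ω₂=0.178
apply F[26]=+1.319 → step 27: x=-0.277, v=-0.599, θ₁=0.055, ω₁=0.159, θ₂=0.034, ω₂=0.163
apply F[27]=+1.325 → step 28: x=-0.289, v=-0.564, θ₁=0.058, ω₁=0.133, θ₂=0.037, ω₂=0.148
apply F[28]=+1.321 → step 29: x=-0.300, v=-0.530, θ₁=0.061, ω₁=0.108, θ₂=0.040, ω₂=0.133
apply F[29]=+1.311 → step 30: x=-0.310, v=-0.497, θ₁=0.063, ω₁=0.086, θ₂=0.043, ω₂=0.119
apply F[30]=+1.294 → step 31: x=-0.320, v=-0.466, θ₁=0.064, ω₁=0.066, θ₂=0.045, ω₂=0.105
apply F[31]=+1.272 → step 32: x=-0.329, v=-0.436, θ₁=0.065, ω₁=0.048, θ₂=0.047, ω₂=0.092
apply F[32]=+1.248 → step 33: x=-0.337, v=-0.406, θ₁=0.066, ω₁=0.032, θ₂=0.048, ω₂=0.079
apply F[33]=+1.219 → step 34: x=-0.345, v=-0.379, θ₁=0.067, ω₁=0.018, θ₂=0.050, ω₂=0.067
apply F[34]=+1.189 → step 35: x=-0.352, v=-0.352, θ₁=0.067, ω₁=0.005, θ₂=0.051, ω₂=0.055

Answer: x=-0.352, v=-0.352, θ₁=0.067, ω₁=0.005, θ₂=0.051, ω₂=0.055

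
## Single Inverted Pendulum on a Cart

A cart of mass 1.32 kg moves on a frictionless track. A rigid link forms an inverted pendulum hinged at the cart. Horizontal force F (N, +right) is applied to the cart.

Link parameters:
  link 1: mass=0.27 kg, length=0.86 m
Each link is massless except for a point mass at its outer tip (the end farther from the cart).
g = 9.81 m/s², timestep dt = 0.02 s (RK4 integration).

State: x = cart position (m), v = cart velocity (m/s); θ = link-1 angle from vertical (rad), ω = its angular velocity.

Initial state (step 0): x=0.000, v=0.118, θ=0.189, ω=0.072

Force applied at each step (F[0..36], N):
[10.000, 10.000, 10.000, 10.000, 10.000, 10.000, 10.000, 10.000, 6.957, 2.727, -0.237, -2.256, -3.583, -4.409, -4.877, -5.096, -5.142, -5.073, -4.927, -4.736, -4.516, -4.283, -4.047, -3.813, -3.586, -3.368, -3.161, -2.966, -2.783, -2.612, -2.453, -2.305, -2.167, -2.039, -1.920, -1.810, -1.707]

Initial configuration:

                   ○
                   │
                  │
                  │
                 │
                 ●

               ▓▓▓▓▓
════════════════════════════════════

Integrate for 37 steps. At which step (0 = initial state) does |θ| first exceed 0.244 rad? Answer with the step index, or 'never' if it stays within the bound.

apply F[0]=+10.000 → step 1: x=0.004, v=0.261, θ=0.189, ω=-0.048
apply F[1]=+10.000 → step 2: x=0.010, v=0.404, θ=0.187, ω=-0.169
apply F[2]=+10.000 → step 3: x=0.020, v=0.547, θ=0.182, ω=-0.291
apply F[3]=+10.000 → step 4: x=0.032, v=0.691, θ=0.175, ω=-0.415
apply F[4]=+10.000 → step 5: x=0.048, v=0.835, θ=0.166, ω=-0.541
apply F[5]=+10.000 → step 6: x=0.066, v=0.980, θ=0.154, ω=-0.671
apply F[6]=+10.000 → step 7: x=0.087, v=1.125, θ=0.139, ω=-0.805
apply F[7]=+10.000 → step 8: x=0.111, v=1.271, θ=0.122, ω=-0.943
apply F[8]=+6.957 → step 9: x=0.137, v=1.372, θ=0.102, ω=-1.035
apply F[9]=+2.727 → step 10: x=0.165, v=1.410, θ=0.081, ω=-1.058
apply F[10]=-0.237 → step 11: x=0.193, v=1.404, θ=0.060, ω=-1.035
apply F[11]=-2.256 → step 12: x=0.221, v=1.368, θ=0.040, ω=-0.982
apply F[12]=-3.583 → step 13: x=0.248, v=1.313, θ=0.021, ω=-0.910
apply F[13]=-4.409 → step 14: x=0.273, v=1.246, θ=0.003, ω=-0.829
apply F[14]=-4.877 → step 15: x=0.297, v=1.172, θ=-0.012, ω=-0.745
apply F[15]=-5.096 → step 16: x=0.320, v=1.095, θ=-0.026, ω=-0.660
apply F[16]=-5.142 → step 17: x=0.341, v=1.019, θ=-0.039, ω=-0.579
apply F[17]=-5.073 → step 18: x=0.361, v=0.944, θ=-0.050, ω=-0.502
apply F[18]=-4.927 → step 19: x=0.379, v=0.871, θ=-0.059, ω=-0.430
apply F[19]=-4.736 → step 20: x=0.396, v=0.802, θ=-0.067, ω=-0.364
apply F[20]=-4.516 → step 21: x=0.411, v=0.736, θ=-0.073, ω=-0.304
apply F[21]=-4.283 → step 22: x=0.425, v=0.675, θ=-0.079, ω=-0.250
apply F[22]=-4.047 → step 23: x=0.438, v=0.617, θ=-0.083, ω=-0.201
apply F[23]=-3.813 → step 24: x=0.450, v=0.562, θ=-0.087, ω=-0.157
apply F[24]=-3.586 → step 25: x=0.461, v=0.512, θ=-0.090, ω=-0.119
apply F[25]=-3.368 → step 26: x=0.471, v=0.464, θ=-0.092, ω=-0.085
apply F[26]=-3.161 → step 27: x=0.479, v=0.420, θ=-0.093, ω=-0.055
apply F[27]=-2.966 → step 28: x=0.487, v=0.379, θ=-0.094, ω=-0.028
apply F[28]=-2.783 → step 29: x=0.495, v=0.341, θ=-0.094, ω=-0.005
apply F[29]=-2.612 → step 30: x=0.501, v=0.305, θ=-0.094, ω=0.014
apply F[30]=-2.453 → step 31: x=0.507, v=0.272, θ=-0.094, ω=0.032
apply F[31]=-2.305 → step 32: x=0.512, v=0.241, θ=-0.093, ω=0.046
apply F[32]=-2.167 → step 33: x=0.516, v=0.211, θ=-0.092, ω=0.059
apply F[33]=-2.039 → step 34: x=0.520, v=0.184, θ=-0.091, ω=0.070
apply F[34]=-1.920 → step 35: x=0.524, v=0.159, θ=-0.089, ω=0.079
apply F[35]=-1.810 → step 36: x=0.527, v=0.135, θ=-0.088, ω=0.086
apply F[36]=-1.707 → step 37: x=0.529, v=0.113, θ=-0.086, ω=0.092
max |θ| = 0.189 ≤ 0.244 over all 38 states.

Answer: never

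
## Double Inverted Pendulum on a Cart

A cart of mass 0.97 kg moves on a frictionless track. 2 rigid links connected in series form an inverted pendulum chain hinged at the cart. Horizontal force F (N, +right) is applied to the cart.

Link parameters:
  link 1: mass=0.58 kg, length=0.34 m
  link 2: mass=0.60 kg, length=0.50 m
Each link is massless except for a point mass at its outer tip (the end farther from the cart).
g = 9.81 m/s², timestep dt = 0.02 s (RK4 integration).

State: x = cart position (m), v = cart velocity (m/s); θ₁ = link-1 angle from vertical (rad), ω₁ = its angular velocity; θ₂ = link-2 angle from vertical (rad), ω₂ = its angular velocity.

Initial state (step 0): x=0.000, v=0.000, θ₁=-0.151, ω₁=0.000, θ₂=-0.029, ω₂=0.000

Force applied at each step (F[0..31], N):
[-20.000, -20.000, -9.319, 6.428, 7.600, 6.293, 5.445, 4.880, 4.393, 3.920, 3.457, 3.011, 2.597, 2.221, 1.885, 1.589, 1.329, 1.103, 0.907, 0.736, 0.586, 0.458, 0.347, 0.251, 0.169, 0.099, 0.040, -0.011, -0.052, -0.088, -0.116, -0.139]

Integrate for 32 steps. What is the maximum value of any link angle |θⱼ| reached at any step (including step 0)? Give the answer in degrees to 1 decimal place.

apply F[0]=-20.000 → step 1: x=-0.004, v=-0.369, θ₁=-0.142, ω₁=0.900, θ₂=-0.028, ω₂=0.118
apply F[1]=-20.000 → step 2: x=-0.015, v=-0.745, θ₁=-0.115, ω₁=1.852, θ₂=-0.024, ω₂=0.214
apply F[2]=-9.319 → step 3: x=-0.031, v=-0.916, θ₁=-0.074, ω₁=2.258, θ₂=-0.020, ω₂=0.268
apply F[3]=+6.428 → step 4: x=-0.048, v=-0.774, θ₁=-0.033, ω₁=1.792, θ₂=-0.014, ω₂=0.291
apply F[4]=+7.600 → step 5: x=-0.062, v=-0.613, θ₁=-0.002, ω₁=1.307, θ₂=-0.008, ω₂=0.295
apply F[5]=+6.293 → step 6: x=-0.073, v=-0.486, θ₁=0.020, ω₁=0.946, θ₂=-0.002, ω₂=0.284
apply F[6]=+5.445 → step 7: x=-0.082, v=-0.380, θ₁=0.036, ω₁=0.669, θ₂=0.003, ω₂=0.261
apply F[7]=+4.880 → step 8: x=-0.088, v=-0.290, θ₁=0.047, ω₁=0.449, θ₂=0.008, ω₂=0.232
apply F[8]=+4.393 → step 9: x=-0.093, v=-0.212, θ₁=0.055, ω₁=0.274, θ₂=0.012, ω₂=0.199
apply F[9]=+3.920 → step 10: x=-0.097, v=-0.145, θ₁=0.059, ω₁=0.135, θ₂=0.016, ω₂=0.165
apply F[10]=+3.457 → step 11: x=-0.099, v=-0.088, θ₁=0.060, ω₁=0.028, θ₂=0.019, ω₂=0.131
apply F[11]=+3.011 → step 12: x=-0.101, v=-0.040, θ₁=0.060, ω₁=-0.053, θ₂=0.021, ω₂=0.099
apply F[12]=+2.597 → step 13: x=-0.101, v=-0.001, θ₁=0.058, ω₁=-0.112, θ₂=0.023, ω₂=0.069
apply F[13]=+2.221 → step 14: x=-0.101, v=0.031, θ₁=0.056, ω₁=-0.153, θ₂=0.024, ω₂=0.042
apply F[14]=+1.885 → step 15: x=-0.100, v=0.057, θ₁=0.052, ω₁=-0.180, θ₂=0.025, ω₂=0.018
apply F[15]=+1.589 → step 16: x=-0.099, v=0.078, θ₁=0.049, ω₁=-0.196, θ₂=0.025, ω₂=-0.002
apply F[16]=+1.329 → step 17: x=-0.097, v=0.094, θ₁=0.045, ω₁=-0.204, θ₂=0.025, ω₂=-0.020
apply F[17]=+1.103 → step 18: x=-0.095, v=0.107, θ₁=0.041, ω₁=-0.205, θ₂=0.024, ω₂=-0.034
apply F[18]=+0.907 → step 19: x=-0.093, v=0.116, θ₁=0.037, ω₁=-0.202, θ₂=0.023, ω₂=-0.046
apply F[19]=+0.736 → step 20: x=-0.090, v=0.123, θ₁=0.033, ω₁=-0.196, θ₂=0.022, ω₂=-0.056
apply F[20]=+0.586 → step 21: x=-0.088, v=0.128, θ₁=0.029, ω₁=-0.187, θ₂=0.021, ω₂=-0.063
apply F[21]=+0.458 → step 22: x=-0.085, v=0.131, θ₁=0.025, ω₁=-0.176, θ₂=0.020, ω₂=-0.068
apply F[22]=+0.347 → step 23: x=-0.082, v=0.132, θ₁=0.022, ω₁=-0.165, θ₂=0.018, ω₂=-0.071
apply F[23]=+0.251 → step 24: x=-0.080, v=0.133, θ₁=0.019, ω₁=-0.153, θ₂=0.017, ω₂=-0.073
apply F[24]=+0.169 → step 25: x=-0.077, v=0.132, θ₁=0.016, ω₁=-0.141, θ₂=0.015, ω₂=-0.074
apply F[25]=+0.099 → step 26: x=-0.075, v=0.131, θ₁=0.013, ω₁=-0.129, θ₂=0.014, ω₂=-0.074
apply F[26]=+0.040 → step 27: x=-0.072, v=0.129, θ₁=0.011, ω₁=-0.117, θ₂=0.013, ω₂=-0.073
apply F[27]=-0.011 → step 28: x=-0.069, v=0.126, θ₁=0.008, ω₁=-0.106, θ₂=0.011, ω₂=-0.071
apply F[28]=-0.052 → step 29: x=-0.067, v=0.124, θ₁=0.006, ω₁=-0.095, θ₂=0.010, ω₂=-0.068
apply F[29]=-0.088 → step 30: x=-0.064, v=0.121, θ₁=0.004, ω₁=-0.085, θ₂=0.008, ω₂=-0.065
apply F[30]=-0.116 → step 31: x=-0.062, v=0.117, θ₁=0.003, ω₁=-0.076, θ₂=0.007, ω₂=-0.062
apply F[31]=-0.139 → step 32: x=-0.060, v=0.114, θ₁=0.001, ω₁=-0.067, θ₂=0.006, ω₂=-0.059
Max |angle| over trajectory = 0.151 rad = 8.7°.

Answer: 8.7°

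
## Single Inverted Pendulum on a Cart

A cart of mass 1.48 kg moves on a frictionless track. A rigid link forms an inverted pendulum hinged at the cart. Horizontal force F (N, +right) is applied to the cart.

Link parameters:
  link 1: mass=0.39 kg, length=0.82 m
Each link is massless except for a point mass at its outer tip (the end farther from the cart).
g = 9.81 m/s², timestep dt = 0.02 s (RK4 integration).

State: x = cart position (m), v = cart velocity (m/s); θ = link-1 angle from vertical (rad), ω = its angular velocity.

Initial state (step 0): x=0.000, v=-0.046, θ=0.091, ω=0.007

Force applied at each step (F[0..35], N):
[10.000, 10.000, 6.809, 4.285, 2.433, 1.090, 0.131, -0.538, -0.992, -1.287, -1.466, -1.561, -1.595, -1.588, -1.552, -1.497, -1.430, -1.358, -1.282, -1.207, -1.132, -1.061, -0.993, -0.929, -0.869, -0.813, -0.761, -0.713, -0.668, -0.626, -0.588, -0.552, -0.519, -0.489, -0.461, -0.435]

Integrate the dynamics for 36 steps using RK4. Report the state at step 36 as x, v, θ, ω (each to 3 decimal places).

Answer: x=0.133, v=0.014, θ=-0.018, ω=0.019

Derivation:
apply F[0]=+10.000 → step 1: x=0.000, v=0.084, θ=0.090, ω=-0.129
apply F[1]=+10.000 → step 2: x=0.003, v=0.215, θ=0.086, ω=-0.267
apply F[2]=+6.809 → step 3: x=0.009, v=0.302, θ=0.080, ω=-0.353
apply F[3]=+4.285 → step 4: x=0.015, v=0.356, θ=0.072, ω=-0.401
apply F[4]=+2.433 → step 5: x=0.023, v=0.386, θ=0.064, ω=-0.420
apply F[5]=+1.090 → step 6: x=0.030, v=0.397, θ=0.055, ω=-0.420
apply F[6]=+0.131 → step 7: x=0.038, v=0.396, θ=0.047, ω=-0.407
apply F[7]=-0.538 → step 8: x=0.046, v=0.387, θ=0.039, ω=-0.385
apply F[8]=-0.992 → step 9: x=0.054, v=0.372, θ=0.032, ω=-0.358
apply F[9]=-1.287 → step 10: x=0.061, v=0.353, θ=0.025, ω=-0.328
apply F[10]=-1.466 → step 11: x=0.068, v=0.332, θ=0.019, ω=-0.298
apply F[11]=-1.561 → step 12: x=0.074, v=0.310, θ=0.013, ω=-0.267
apply F[12]=-1.595 → step 13: x=0.080, v=0.288, θ=0.008, ω=-0.238
apply F[13]=-1.588 → step 14: x=0.086, v=0.266, θ=0.004, ω=-0.210
apply F[14]=-1.552 → step 15: x=0.091, v=0.245, θ=-0.000, ω=-0.184
apply F[15]=-1.497 → step 16: x=0.096, v=0.225, θ=-0.004, ω=-0.160
apply F[16]=-1.430 → step 17: x=0.100, v=0.206, θ=-0.007, ω=-0.138
apply F[17]=-1.358 → step 18: x=0.104, v=0.188, θ=-0.009, ω=-0.118
apply F[18]=-1.282 → step 19: x=0.107, v=0.171, θ=-0.012, ω=-0.100
apply F[19]=-1.207 → step 20: x=0.111, v=0.156, θ=-0.013, ω=-0.084
apply F[20]=-1.132 → step 21: x=0.114, v=0.141, θ=-0.015, ω=-0.069
apply F[21]=-1.061 → step 22: x=0.116, v=0.127, θ=-0.016, ω=-0.057
apply F[22]=-0.993 → step 23: x=0.119, v=0.115, θ=-0.017, ω=-0.045
apply F[23]=-0.929 → step 24: x=0.121, v=0.103, θ=-0.018, ω=-0.035
apply F[24]=-0.869 → step 25: x=0.123, v=0.092, θ=-0.019, ω=-0.027
apply F[25]=-0.813 → step 26: x=0.125, v=0.082, θ=-0.019, ω=-0.019
apply F[26]=-0.761 → step 27: x=0.126, v=0.073, θ=-0.019, ω=-0.012
apply F[27]=-0.713 → step 28: x=0.128, v=0.065, θ=-0.020, ω=-0.006
apply F[28]=-0.668 → step 29: x=0.129, v=0.057, θ=-0.020, ω=-0.001
apply F[29]=-0.626 → step 30: x=0.130, v=0.049, θ=-0.020, ω=0.003
apply F[30]=-0.588 → step 31: x=0.131, v=0.042, θ=-0.020, ω=0.007
apply F[31]=-0.552 → step 32: x=0.132, v=0.036, θ=-0.019, ω=0.010
apply F[32]=-0.519 → step 33: x=0.132, v=0.030, θ=-0.019, ω=0.013
apply F[33]=-0.489 → step 34: x=0.133, v=0.024, θ=-0.019, ω=0.015
apply F[34]=-0.461 → step 35: x=0.133, v=0.019, θ=-0.019, ω=0.017
apply F[35]=-0.435 → step 36: x=0.133, v=0.014, θ=-0.018, ω=0.019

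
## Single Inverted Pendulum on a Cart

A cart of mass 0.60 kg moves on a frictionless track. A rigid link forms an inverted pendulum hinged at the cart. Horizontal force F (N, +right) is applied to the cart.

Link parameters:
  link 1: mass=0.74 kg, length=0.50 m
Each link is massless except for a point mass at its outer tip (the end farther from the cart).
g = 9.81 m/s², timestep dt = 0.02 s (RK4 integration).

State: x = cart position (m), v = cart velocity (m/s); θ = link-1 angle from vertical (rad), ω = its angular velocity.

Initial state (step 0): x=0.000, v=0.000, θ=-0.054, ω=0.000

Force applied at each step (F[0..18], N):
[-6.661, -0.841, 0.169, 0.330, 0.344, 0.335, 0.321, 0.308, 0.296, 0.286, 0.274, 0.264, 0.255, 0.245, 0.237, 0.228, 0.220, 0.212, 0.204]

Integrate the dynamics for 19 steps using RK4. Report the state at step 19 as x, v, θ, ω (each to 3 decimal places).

apply F[0]=-6.661 → step 1: x=-0.002, v=-0.209, θ=-0.050, ω=0.396
apply F[1]=-0.841 → step 2: x=-0.006, v=-0.226, θ=-0.042, ω=0.412
apply F[2]=+0.169 → step 3: x=-0.011, v=-0.211, θ=-0.034, ω=0.367
apply F[3]=+0.330 → step 4: x=-0.015, v=-0.193, θ=-0.027, ω=0.319
apply F[4]=+0.344 → step 5: x=-0.018, v=-0.175, θ=-0.021, ω=0.275
apply F[5]=+0.335 → step 6: x=-0.022, v=-0.160, θ=-0.016, ω=0.236
apply F[6]=+0.321 → step 7: x=-0.025, v=-0.145, θ=-0.012, ω=0.202
apply F[7]=+0.308 → step 8: x=-0.028, v=-0.133, θ=-0.008, ω=0.173
apply F[8]=+0.296 → step 9: x=-0.030, v=-0.121, θ=-0.005, ω=0.147
apply F[9]=+0.286 → step 10: x=-0.033, v=-0.111, θ=-0.002, ω=0.125
apply F[10]=+0.274 → step 11: x=-0.035, v=-0.101, θ=0.000, ω=0.106
apply F[11]=+0.264 → step 12: x=-0.037, v=-0.093, θ=0.002, ω=0.089
apply F[12]=+0.255 → step 13: x=-0.038, v=-0.085, θ=0.004, ω=0.075
apply F[13]=+0.245 → step 14: x=-0.040, v=-0.078, θ=0.005, ω=0.062
apply F[14]=+0.237 → step 15: x=-0.041, v=-0.071, θ=0.006, ω=0.051
apply F[15]=+0.228 → step 16: x=-0.043, v=-0.065, θ=0.007, ω=0.042
apply F[16]=+0.220 → step 17: x=-0.044, v=-0.060, θ=0.008, ω=0.034
apply F[17]=+0.212 → step 18: x=-0.045, v=-0.055, θ=0.008, ω=0.027
apply F[18]=+0.204 → step 19: x=-0.046, v=-0.050, θ=0.009, ω=0.020

Answer: x=-0.046, v=-0.050, θ=0.009, ω=0.020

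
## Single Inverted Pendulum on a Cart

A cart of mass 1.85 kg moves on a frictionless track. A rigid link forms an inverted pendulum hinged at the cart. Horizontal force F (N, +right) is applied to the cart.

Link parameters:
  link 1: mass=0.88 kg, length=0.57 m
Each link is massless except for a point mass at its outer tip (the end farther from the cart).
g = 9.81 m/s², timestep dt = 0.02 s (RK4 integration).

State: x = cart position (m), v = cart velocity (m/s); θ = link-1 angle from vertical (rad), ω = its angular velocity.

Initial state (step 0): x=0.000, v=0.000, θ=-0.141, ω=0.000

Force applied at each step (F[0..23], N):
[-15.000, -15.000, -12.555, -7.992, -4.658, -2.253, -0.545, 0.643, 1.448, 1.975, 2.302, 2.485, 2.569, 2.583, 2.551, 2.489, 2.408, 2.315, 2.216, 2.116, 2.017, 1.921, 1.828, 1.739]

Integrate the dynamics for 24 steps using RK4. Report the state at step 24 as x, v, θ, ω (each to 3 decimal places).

Answer: x=-0.174, v=-0.171, θ=0.035, ω=0.040

Derivation:
apply F[0]=-15.000 → step 1: x=-0.001, v=-0.148, θ=-0.139, ω=0.209
apply F[1]=-15.000 → step 2: x=-0.006, v=-0.296, θ=-0.133, ω=0.420
apply F[2]=-12.555 → step 3: x=-0.013, v=-0.419, θ=-0.123, ω=0.590
apply F[3]=-7.992 → step 4: x=-0.022, v=-0.495, θ=-0.110, ω=0.682
apply F[4]=-4.658 → step 5: x=-0.033, v=-0.536, θ=-0.096, ω=0.718
apply F[5]=-2.253 → step 6: x=-0.043, v=-0.552, θ=-0.082, ω=0.716
apply F[6]=-0.545 → step 7: x=-0.054, v=-0.551, θ=-0.067, ω=0.689
apply F[7]=+0.643 → step 8: x=-0.065, v=-0.539, θ=-0.054, ω=0.646
apply F[8]=+1.448 → step 9: x=-0.076, v=-0.519, θ=-0.042, ω=0.595
apply F[9]=+1.975 → step 10: x=-0.086, v=-0.494, θ=-0.030, ω=0.539
apply F[10]=+2.302 → step 11: x=-0.096, v=-0.467, θ=-0.020, ω=0.483
apply F[11]=+2.485 → step 12: x=-0.105, v=-0.439, θ=-0.011, ω=0.428
apply F[12]=+2.569 → step 13: x=-0.113, v=-0.410, θ=-0.003, ω=0.375
apply F[13]=+2.583 → step 14: x=-0.121, v=-0.382, θ=0.004, ω=0.327
apply F[14]=+2.551 → step 15: x=-0.128, v=-0.355, θ=0.010, ω=0.282
apply F[15]=+2.489 → step 16: x=-0.135, v=-0.330, θ=0.015, ω=0.241
apply F[16]=+2.408 → step 17: x=-0.142, v=-0.305, θ=0.020, ω=0.204
apply F[17]=+2.315 → step 18: x=-0.148, v=-0.282, θ=0.023, ω=0.171
apply F[18]=+2.216 → step 19: x=-0.153, v=-0.261, θ=0.027, ω=0.142
apply F[19]=+2.116 → step 20: x=-0.158, v=-0.240, θ=0.029, ω=0.116
apply F[20]=+2.017 → step 21: x=-0.163, v=-0.221, θ=0.031, ω=0.093
apply F[21]=+1.921 → step 22: x=-0.167, v=-0.204, θ=0.033, ω=0.073
apply F[22]=+1.828 → step 23: x=-0.171, v=-0.187, θ=0.034, ω=0.055
apply F[23]=+1.739 → step 24: x=-0.174, v=-0.171, θ=0.035, ω=0.040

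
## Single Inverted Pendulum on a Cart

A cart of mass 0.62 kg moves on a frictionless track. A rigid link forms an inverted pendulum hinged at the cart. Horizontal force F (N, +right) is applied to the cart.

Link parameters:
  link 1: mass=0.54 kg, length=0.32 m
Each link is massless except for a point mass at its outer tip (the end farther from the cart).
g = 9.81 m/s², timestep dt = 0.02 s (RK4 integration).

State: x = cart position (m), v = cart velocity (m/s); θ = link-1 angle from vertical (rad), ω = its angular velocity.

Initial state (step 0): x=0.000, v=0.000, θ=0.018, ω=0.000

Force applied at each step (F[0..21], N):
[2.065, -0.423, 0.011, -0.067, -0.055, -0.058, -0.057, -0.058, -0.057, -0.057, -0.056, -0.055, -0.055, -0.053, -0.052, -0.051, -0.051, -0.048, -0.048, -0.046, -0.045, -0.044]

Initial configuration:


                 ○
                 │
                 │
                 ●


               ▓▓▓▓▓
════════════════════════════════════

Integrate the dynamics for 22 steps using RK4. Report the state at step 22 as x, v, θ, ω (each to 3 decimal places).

Answer: x=0.012, v=0.011, θ=-0.003, ω=-0.002

Derivation:
apply F[0]=+2.065 → step 1: x=0.001, v=0.064, θ=0.016, ω=-0.188
apply F[1]=-0.423 → step 2: x=0.002, v=0.048, θ=0.013, ω=-0.129
apply F[2]=+0.011 → step 3: x=0.003, v=0.046, θ=0.011, ω=-0.117
apply F[3]=-0.067 → step 4: x=0.004, v=0.042, θ=0.008, ω=-0.099
apply F[4]=-0.055 → step 5: x=0.004, v=0.039, θ=0.007, ω=-0.085
apply F[5]=-0.058 → step 6: x=0.005, v=0.036, θ=0.005, ω=-0.073
apply F[6]=-0.057 → step 7: x=0.006, v=0.034, θ=0.004, ω=-0.062
apply F[7]=-0.058 → step 8: x=0.006, v=0.031, θ=0.002, ω=-0.053
apply F[8]=-0.057 → step 9: x=0.007, v=0.029, θ=0.001, ω=-0.045
apply F[9]=-0.057 → step 10: x=0.008, v=0.027, θ=0.001, ω=-0.038
apply F[10]=-0.056 → step 11: x=0.008, v=0.025, θ=-0.000, ω=-0.032
apply F[11]=-0.055 → step 12: x=0.009, v=0.024, θ=-0.001, ω=-0.027
apply F[12]=-0.055 → step 13: x=0.009, v=0.022, θ=-0.001, ω=-0.022
apply F[13]=-0.053 → step 14: x=0.010, v=0.020, θ=-0.002, ω=-0.018
apply F[14]=-0.052 → step 15: x=0.010, v=0.019, θ=-0.002, ω=-0.015
apply F[15]=-0.051 → step 16: x=0.010, v=0.018, θ=-0.002, ω=-0.012
apply F[16]=-0.051 → step 17: x=0.011, v=0.016, θ=-0.002, ω=-0.010
apply F[17]=-0.048 → step 18: x=0.011, v=0.015, θ=-0.003, ω=-0.008
apply F[18]=-0.048 → step 19: x=0.011, v=0.014, θ=-0.003, ω=-0.006
apply F[19]=-0.046 → step 20: x=0.012, v=0.013, θ=-0.003, ω=-0.004
apply F[20]=-0.045 → step 21: x=0.012, v=0.012, θ=-0.003, ω=-0.003
apply F[21]=-0.044 → step 22: x=0.012, v=0.011, θ=-0.003, ω=-0.002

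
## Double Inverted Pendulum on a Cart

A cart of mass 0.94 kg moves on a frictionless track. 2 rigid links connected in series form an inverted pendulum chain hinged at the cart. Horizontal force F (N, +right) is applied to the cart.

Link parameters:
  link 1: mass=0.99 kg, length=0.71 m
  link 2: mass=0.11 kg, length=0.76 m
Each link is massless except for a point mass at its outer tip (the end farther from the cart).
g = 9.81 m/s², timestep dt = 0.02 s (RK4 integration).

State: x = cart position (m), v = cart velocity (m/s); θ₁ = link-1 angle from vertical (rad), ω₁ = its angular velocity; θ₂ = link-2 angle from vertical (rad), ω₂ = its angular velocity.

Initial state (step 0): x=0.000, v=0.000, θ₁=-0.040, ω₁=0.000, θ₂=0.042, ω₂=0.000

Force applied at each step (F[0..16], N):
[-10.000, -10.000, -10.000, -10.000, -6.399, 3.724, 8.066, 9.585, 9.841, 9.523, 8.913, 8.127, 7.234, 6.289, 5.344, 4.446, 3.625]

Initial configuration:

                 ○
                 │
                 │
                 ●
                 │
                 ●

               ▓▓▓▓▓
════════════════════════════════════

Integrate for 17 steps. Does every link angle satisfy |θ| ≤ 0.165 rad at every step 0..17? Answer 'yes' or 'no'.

Answer: yes

Derivation:
apply F[0]=-10.000 → step 1: x=-0.002, v=-0.203, θ₁=-0.037, ω₁=0.273, θ₂=0.042, ω₂=0.024
apply F[1]=-10.000 → step 2: x=-0.008, v=-0.408, θ₁=-0.029, ω₁=0.550, θ₂=0.043, ω₂=0.046
apply F[2]=-10.000 → step 3: x=-0.018, v=-0.616, θ₁=-0.015, ω₁=0.834, θ₂=0.044, ω₂=0.065
apply F[3]=-10.000 → step 4: x=-0.033, v=-0.827, θ₁=0.004, ω₁=1.129, θ₂=0.046, ω₂=0.079
apply F[4]=-6.399 → step 5: x=-0.051, v=-0.967, θ₁=0.029, ω₁=1.329, θ₂=0.047, ω₂=0.086
apply F[5]=+3.724 → step 6: x=-0.069, v=-0.896, θ₁=0.055, ω₁=1.241, θ₂=0.049, ω₂=0.088
apply F[6]=+8.066 → step 7: x=-0.086, v=-0.739, θ₁=0.077, ω₁=1.039, θ₂=0.051, ω₂=0.083
apply F[7]=+9.585 → step 8: x=-0.099, v=-0.556, θ₁=0.096, ω₁=0.806, θ₂=0.052, ω₂=0.073
apply F[8]=+9.841 → step 9: x=-0.108, v=-0.371, θ₁=0.110, ω₁=0.578, θ₂=0.054, ω₂=0.058
apply F[9]=+9.523 → step 10: x=-0.114, v=-0.197, θ₁=0.119, ω₁=0.367, θ₂=0.055, ω₂=0.039
apply F[10]=+8.913 → step 11: x=-0.116, v=-0.037, θ₁=0.125, ω₁=0.181, θ₂=0.055, ω₂=0.018
apply F[11]=+8.127 → step 12: x=-0.115, v=0.104, θ₁=0.127, ω₁=0.020, θ₂=0.055, ω₂=-0.004
apply F[12]=+7.234 → step 13: x=-0.112, v=0.227, θ₁=0.126, ω₁=-0.115, θ₂=0.055, ω₂=-0.025
apply F[13]=+6.289 → step 14: x=-0.106, v=0.331, θ₁=0.122, ω₁=-0.224, θ₂=0.054, ω₂=-0.046
apply F[14]=+5.344 → step 15: x=-0.099, v=0.416, θ₁=0.117, ω₁=-0.308, θ₂=0.053, ω₂=-0.066
apply F[15]=+4.446 → step 16: x=-0.090, v=0.484, θ₁=0.110, ω₁=-0.370, θ₂=0.052, ω₂=-0.084
apply F[16]=+3.625 → step 17: x=-0.080, v=0.537, θ₁=0.102, ω₁=-0.412, θ₂=0.050, ω₂=-0.100
Max |angle| over trajectory = 0.127 rad; bound = 0.165 → within bound.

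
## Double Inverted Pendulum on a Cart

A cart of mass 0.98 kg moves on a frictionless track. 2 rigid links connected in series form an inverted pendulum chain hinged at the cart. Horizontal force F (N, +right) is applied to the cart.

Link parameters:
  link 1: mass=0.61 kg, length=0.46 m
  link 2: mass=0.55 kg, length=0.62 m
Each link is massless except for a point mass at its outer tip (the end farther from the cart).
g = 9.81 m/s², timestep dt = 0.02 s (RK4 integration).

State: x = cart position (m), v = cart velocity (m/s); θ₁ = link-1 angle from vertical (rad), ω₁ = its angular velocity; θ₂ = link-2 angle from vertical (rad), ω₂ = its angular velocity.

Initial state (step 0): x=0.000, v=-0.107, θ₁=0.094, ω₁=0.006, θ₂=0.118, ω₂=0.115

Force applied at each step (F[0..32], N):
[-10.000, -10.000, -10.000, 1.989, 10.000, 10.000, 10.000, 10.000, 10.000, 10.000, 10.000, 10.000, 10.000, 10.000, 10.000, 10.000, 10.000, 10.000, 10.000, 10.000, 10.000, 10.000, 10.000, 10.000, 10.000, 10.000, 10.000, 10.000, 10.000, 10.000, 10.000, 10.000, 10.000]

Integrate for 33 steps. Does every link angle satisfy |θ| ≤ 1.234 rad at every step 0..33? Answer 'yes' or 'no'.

Answer: yes

Derivation:
apply F[0]=-10.000 → step 1: x=-0.004, v=-0.331, θ₁=0.099, ω₁=0.523, θ₂=0.120, ω₂=0.127
apply F[1]=-10.000 → step 2: x=-0.013, v=-0.555, θ₁=0.115, ω₁=1.049, θ₂=0.123, ω₂=0.135
apply F[2]=-10.000 → step 3: x=-0.027, v=-0.782, θ₁=0.141, ω₁=1.592, θ₂=0.126, ω₂=0.134
apply F[3]=+1.989 → step 4: x=-0.042, v=-0.773, θ₁=0.174, ω₁=1.650, θ₂=0.128, ω₂=0.118
apply F[4]=+10.000 → step 5: x=-0.056, v=-0.614, θ₁=0.204, ω₁=1.414, θ₂=0.130, ω₂=0.081
apply F[5]=+10.000 → step 6: x=-0.067, v=-0.462, θ₁=0.231, ω₁=1.220, θ₂=0.131, ω₂=0.026
apply F[6]=+10.000 → step 7: x=-0.075, v=-0.318, θ₁=0.253, ω₁=1.063, θ₂=0.131, ω₂=-0.045
apply F[7]=+10.000 → step 8: x=-0.080, v=-0.180, θ₁=0.273, ω₁=0.938, θ₂=0.130, ω₂=-0.132
apply F[8]=+10.000 → step 9: x=-0.082, v=-0.046, θ₁=0.291, ω₁=0.842, θ₂=0.126, ω₂=-0.232
apply F[9]=+10.000 → step 10: x=-0.081, v=0.084, θ₁=0.307, ω₁=0.770, θ₂=0.120, ω₂=-0.347
apply F[10]=+10.000 → step 11: x=-0.078, v=0.210, θ₁=0.322, ω₁=0.721, θ₂=0.112, ω₂=-0.475
apply F[11]=+10.000 → step 12: x=-0.073, v=0.334, θ₁=0.336, ω₁=0.692, θ₂=0.101, ω₂=-0.617
apply F[12]=+10.000 → step 13: x=-0.065, v=0.455, θ₁=0.350, ω₁=0.682, θ₂=0.087, ω₂=-0.774
apply F[13]=+10.000 → step 14: x=-0.055, v=0.575, θ₁=0.363, ω₁=0.689, θ₂=0.070, ω₂=-0.945
apply F[14]=+10.000 → step 15: x=-0.042, v=0.694, θ₁=0.377, ω₁=0.711, θ₂=0.049, ω₂=-1.131
apply F[15]=+10.000 → step 16: x=-0.027, v=0.813, θ₁=0.392, ω₁=0.747, θ₂=0.025, ω₂=-1.332
apply F[16]=+10.000 → step 17: x=-0.010, v=0.931, θ₁=0.407, ω₁=0.793, θ₂=-0.004, ω₂=-1.548
apply F[17]=+10.000 → step 18: x=0.010, v=1.050, θ₁=0.424, ω₁=0.847, θ₂=-0.037, ω₂=-1.779
apply F[18]=+10.000 → step 19: x=0.032, v=1.170, θ₁=0.441, ω₁=0.904, θ₂=-0.075, ω₂=-2.022
apply F[19]=+10.000 → step 20: x=0.057, v=1.292, θ₁=0.460, ω₁=0.960, θ₂=-0.118, ω₂=-2.276
apply F[20]=+10.000 → step 21: x=0.084, v=1.416, θ₁=0.480, ω₁=1.008, θ₂=-0.166, ω₂=-2.540
apply F[21]=+10.000 → step 22: x=0.114, v=1.542, θ₁=0.500, ω₁=1.043, θ₂=-0.220, ω₂=-2.811
apply F[22]=+10.000 → step 23: x=0.146, v=1.670, θ₁=0.521, ω₁=1.059, θ₂=-0.279, ω₂=-3.087
apply F[23]=+10.000 → step 24: x=0.180, v=1.801, θ₁=0.542, ω₁=1.051, θ₂=-0.343, ω₂=-3.367
apply F[24]=+10.000 → step 25: x=0.218, v=1.933, θ₁=0.563, ω₁=1.013, θ₂=-0.414, ω₂=-3.653
apply F[25]=+10.000 → step 26: x=0.258, v=2.066, θ₁=0.583, ω₁=0.940, θ₂=-0.490, ω₂=-3.943
apply F[26]=+10.000 → step 27: x=0.300, v=2.199, θ₁=0.600, ω₁=0.828, θ₂=-0.571, ω₂=-4.242
apply F[27]=+10.000 → step 28: x=0.346, v=2.330, θ₁=0.615, ω₁=0.672, θ₂=-0.659, ω₂=-4.550
apply F[28]=+10.000 → step 29: x=0.394, v=2.460, θ₁=0.627, ω₁=0.466, θ₂=-0.754, ω₂=-4.873
apply F[29]=+10.000 → step 30: x=0.444, v=2.585, θ₁=0.634, ω₁=0.205, θ₂=-0.854, ω₂=-5.214
apply F[30]=+10.000 → step 31: x=0.497, v=2.706, θ₁=0.635, ω₁=-0.119, θ₂=-0.962, ω₂=-5.577
apply F[31]=+10.000 → step 32: x=0.552, v=2.821, θ₁=0.628, ω₁=-0.513, θ₂=-1.078, ω₂=-5.966
apply F[32]=+10.000 → step 33: x=0.610, v=2.930, θ₁=0.614, ω₁=-0.984, θ₂=-1.201, ω₂=-6.384
Max |angle| over trajectory = 1.201 rad; bound = 1.234 → within bound.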